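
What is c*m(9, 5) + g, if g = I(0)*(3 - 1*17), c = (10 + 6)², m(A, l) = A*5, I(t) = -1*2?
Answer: 11548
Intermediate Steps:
I(t) = -2
m(A, l) = 5*A
c = 256 (c = 16² = 256)
g = 28 (g = -2*(3 - 1*17) = -2*(3 - 17) = -2*(-14) = 28)
c*m(9, 5) + g = 256*(5*9) + 28 = 256*45 + 28 = 11520 + 28 = 11548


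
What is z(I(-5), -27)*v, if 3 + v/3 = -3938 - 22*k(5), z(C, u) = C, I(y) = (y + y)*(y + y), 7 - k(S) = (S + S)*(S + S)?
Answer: -568500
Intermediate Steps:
k(S) = 7 - 4*S**2 (k(S) = 7 - (S + S)*(S + S) = 7 - 2*S*2*S = 7 - 4*S**2)
I(y) = 4*y**2 (I(y) = (2*y)*(2*y) = 4*y**2)
v = -5685 (v = -9 + 3*(-3938 - 22*(7 - 4*5**2)) = -9 + 3*(-3938 - 22*(7 - 4*25)) = -9 + 3*(-3938 - 22*(7 - 100)) = -9 + 3*(-3938 - 22*(-93)) = -9 + 3*(-3938 - 1*(-2046)) = -9 + 3*(-3938 + 2046) = -9 + 3*(-1892) = -9 - 5676 = -5685)
z(I(-5), -27)*v = (4*(-5)**2)*(-5685) = (4*25)*(-5685) = 100*(-5685) = -568500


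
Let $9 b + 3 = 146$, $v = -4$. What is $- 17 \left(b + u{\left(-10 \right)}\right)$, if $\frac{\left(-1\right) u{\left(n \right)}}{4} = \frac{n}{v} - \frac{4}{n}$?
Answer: $- \frac{3281}{45} \approx -72.911$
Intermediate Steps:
$b = \frac{143}{9}$ ($b = - \frac{1}{3} + \frac{1}{9} \cdot 146 = - \frac{1}{3} + \frac{146}{9} = \frac{143}{9} \approx 15.889$)
$u{\left(n \right)} = n + \frac{16}{n}$ ($u{\left(n \right)} = - 4 \left(\frac{n}{-4} - \frac{4}{n}\right) = - 4 \left(n \left(- \frac{1}{4}\right) - \frac{4}{n}\right) = - 4 \left(- \frac{n}{4} - \frac{4}{n}\right) = - 4 \left(- \frac{4}{n} - \frac{n}{4}\right) = n + \frac{16}{n}$)
$- 17 \left(b + u{\left(-10 \right)}\right) = - 17 \left(\frac{143}{9} - \left(10 - \frac{16}{-10}\right)\right) = - 17 \left(\frac{143}{9} + \left(-10 + 16 \left(- \frac{1}{10}\right)\right)\right) = - 17 \left(\frac{143}{9} - \frac{58}{5}\right) = \left(-17\right) \frac{193}{45} = - \frac{3281}{45}$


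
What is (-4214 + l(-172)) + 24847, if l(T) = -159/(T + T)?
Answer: 7097911/344 ≈ 20633.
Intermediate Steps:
l(T) = -159/(2*T) (l(T) = -159*1/(2*T) = -159/(2*T))
(-4214 + l(-172)) + 24847 = (-4214 - 159/2/(-172)) + 24847 = (-4214 - 159/2*(-1/172)) + 24847 = (-4214 + 159/344) + 24847 = -1449457/344 + 24847 = 7097911/344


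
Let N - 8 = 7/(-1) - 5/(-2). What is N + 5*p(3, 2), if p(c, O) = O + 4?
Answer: 67/2 ≈ 33.500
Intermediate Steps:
N = 7/2 (N = 8 + (7/(-1) - 5/(-2)) = 8 + (7*(-1) - 5*(-1/2)) = 8 + (-7 + 5/2) = 8 - 9/2 = 7/2 ≈ 3.5000)
p(c, O) = 4 + O
N + 5*p(3, 2) = 7/2 + 5*(4 + 2) = 7/2 + 5*6 = 7/2 + 30 = 67/2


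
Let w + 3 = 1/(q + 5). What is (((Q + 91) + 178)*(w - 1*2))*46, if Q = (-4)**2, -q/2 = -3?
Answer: -707940/11 ≈ -64358.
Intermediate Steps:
q = 6 (q = -2*(-3) = 6)
Q = 16
w = -32/11 (w = -3 + 1/(6 + 5) = -3 + 1/11 = -32/11 ≈ -2.9091)
(((Q + 91) + 178)*(w - 1*2))*46 = (((16 + 91) + 178)*(-32/11 - 1*2))*46 = ((107 + 178)*(-32/11 - 2))*46 = (285*(-54/11))*46 = -15390/11*46 = -707940/11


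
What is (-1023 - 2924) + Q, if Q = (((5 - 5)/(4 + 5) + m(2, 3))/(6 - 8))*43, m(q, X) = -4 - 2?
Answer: -3818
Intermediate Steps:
m(q, X) = -6
Q = 129 (Q = (((5 - 5)/(4 + 5) - 6)/(6 - 8))*43 = ((0/9 - 6)/(-2))*43 = ((0*(1/9) - 6)*(-1/2))*43 = ((0 - 6)*(-1/2))*43 = -6*(-1/2)*43 = 3*43 = 129)
(-1023 - 2924) + Q = (-1023 - 2924) + 129 = -3947 + 129 = -3818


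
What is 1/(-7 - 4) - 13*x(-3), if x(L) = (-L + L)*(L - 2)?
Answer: -1/11 ≈ -0.090909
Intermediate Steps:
x(L) = 0 (x(L) = 0*(-2 + L) = 0)
1/(-7 - 4) - 13*x(-3) = 1/(-7 - 4) - 13*0 = 1/(-11) + 0 = -1/11 + 0 = -1/11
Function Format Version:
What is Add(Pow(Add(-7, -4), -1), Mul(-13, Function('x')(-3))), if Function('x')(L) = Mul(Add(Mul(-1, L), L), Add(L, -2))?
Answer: Rational(-1, 11) ≈ -0.090909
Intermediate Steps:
Function('x')(L) = 0 (Function('x')(L) = Mul(0, Add(-2, L)) = 0)
Add(Pow(Add(-7, -4), -1), Mul(-13, Function('x')(-3))) = Add(Pow(Add(-7, -4), -1), Mul(-13, 0)) = Add(Pow(-11, -1), 0) = Add(Rational(-1, 11), 0) = Rational(-1, 11)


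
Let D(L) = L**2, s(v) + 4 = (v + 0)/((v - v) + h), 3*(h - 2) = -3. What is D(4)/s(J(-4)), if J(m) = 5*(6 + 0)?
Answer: 8/13 ≈ 0.61539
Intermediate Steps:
h = 1 (h = 2 + (1/3)*(-3) = 2 - 1 = 1)
J(m) = 30 (J(m) = 5*6 = 30)
s(v) = -4 + v (s(v) = -4 + (v + 0)/((v - v) + 1) = -4 + v/(0 + 1) = -4 + v/1 = -4 + v*1 = -4 + v)
D(4)/s(J(-4)) = 4**2/(-4 + 30) = 16/26 = (1/26)*16 = 8/13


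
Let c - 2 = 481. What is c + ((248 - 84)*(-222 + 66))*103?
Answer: -2634669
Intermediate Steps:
c = 483 (c = 2 + 481 = 483)
c + ((248 - 84)*(-222 + 66))*103 = 483 + ((248 - 84)*(-222 + 66))*103 = 483 + (164*(-156))*103 = 483 - 25584*103 = 483 - 2635152 = -2634669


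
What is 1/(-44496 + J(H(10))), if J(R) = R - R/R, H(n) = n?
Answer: -1/44487 ≈ -2.2478e-5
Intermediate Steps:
J(R) = -1 + R (J(R) = R - 1*1 = R - 1 = -1 + R)
1/(-44496 + J(H(10))) = 1/(-44496 + (-1 + 10)) = 1/(-44496 + 9) = 1/(-44487) = -1/44487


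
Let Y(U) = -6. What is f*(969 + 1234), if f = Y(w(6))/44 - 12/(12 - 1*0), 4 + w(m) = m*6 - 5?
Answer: -55075/22 ≈ -2503.4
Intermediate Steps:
w(m) = -9 + 6*m (w(m) = -4 + (m*6 - 5) = -4 + (6*m - 5) = -4 + (-5 + 6*m) = -9 + 6*m)
f = -25/22 (f = -6/44 - 12/(12 - 1*0) = -6*1/44 - 12/(12 + 0) = -3/22 - 12/12 = -3/22 - 12*1/12 = -3/22 - 1 = -25/22 ≈ -1.1364)
f*(969 + 1234) = -25*(969 + 1234)/22 = -25/22*2203 = -55075/22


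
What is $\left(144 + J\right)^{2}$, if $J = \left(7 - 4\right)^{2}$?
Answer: $23409$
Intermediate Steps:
$J = 9$ ($J = \left(7 - 4\right)^{2} = 3^{2} = 9$)
$\left(144 + J\right)^{2} = \left(144 + 9\right)^{2} = 153^{2} = 23409$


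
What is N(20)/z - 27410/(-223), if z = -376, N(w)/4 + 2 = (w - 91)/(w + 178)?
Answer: 510259061/4150476 ≈ 122.94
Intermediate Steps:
N(w) = -8 + 4*(-91 + w)/(178 + w) (N(w) = -8 + 4*((w - 91)/(w + 178)) = -8 + 4*((-91 + w)/(178 + w)) = -8 + 4*(-91 + w)/(178 + w))
N(20)/z - 27410/(-223) = (4*(-447 - 1*20)/(178 + 20))/(-376) - 27410/(-223) = (4*(-447 - 20)/198)*(-1/376) - 27410*(-1/223) = (4*(1/198)*(-467))*(-1/376) + 27410/223 = -934/99*(-1/376) + 27410/223 = 467/18612 + 27410/223 = 510259061/4150476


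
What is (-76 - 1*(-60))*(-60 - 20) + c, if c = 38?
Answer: 1318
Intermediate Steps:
(-76 - 1*(-60))*(-60 - 20) + c = (-76 - 1*(-60))*(-60 - 20) + 38 = (-76 + 60)*(-80) + 38 = -16*(-80) + 38 = 1280 + 38 = 1318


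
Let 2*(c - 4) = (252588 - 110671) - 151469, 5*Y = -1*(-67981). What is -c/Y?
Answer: 23860/67981 ≈ 0.35098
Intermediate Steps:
Y = 67981/5 (Y = (-1*(-67981))/5 = (⅕)*67981 = 67981/5 ≈ 13596.)
c = -4772 (c = 4 + ((252588 - 110671) - 151469)/2 = 4 + (141917 - 151469)/2 = 4 + (½)*(-9552) = 4 - 4776 = -4772)
-c/Y = -(-4772)/67981/5 = -(-4772)*5/67981 = -1*(-23860/67981) = 23860/67981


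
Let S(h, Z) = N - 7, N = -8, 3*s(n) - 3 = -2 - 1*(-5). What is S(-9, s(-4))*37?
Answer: -555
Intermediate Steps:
s(n) = 2 (s(n) = 1 + (-2 - 1*(-5))/3 = 1 + (-2 + 5)/3 = 1 + (⅓)*3 = 1 + 1 = 2)
S(h, Z) = -15 (S(h, Z) = -8 - 7 = -15)
S(-9, s(-4))*37 = -15*37 = -555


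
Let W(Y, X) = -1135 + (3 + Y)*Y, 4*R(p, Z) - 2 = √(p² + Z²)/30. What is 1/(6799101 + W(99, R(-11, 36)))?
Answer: 1/6808064 ≈ 1.4688e-7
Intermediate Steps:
R(p, Z) = ½ + √(Z² + p²)/120 (R(p, Z) = ½ + (√(p² + Z²)/30)/4 = ½ + (√(Z² + p²)*(1/30))/4 = ½ + (√(Z² + p²)/30)/4 = ½ + √(Z² + p²)/120)
W(Y, X) = -1135 + Y*(3 + Y)
1/(6799101 + W(99, R(-11, 36))) = 1/(6799101 + (-1135 + 99² + 3*99)) = 1/(6799101 + (-1135 + 9801 + 297)) = 1/(6799101 + 8963) = 1/6808064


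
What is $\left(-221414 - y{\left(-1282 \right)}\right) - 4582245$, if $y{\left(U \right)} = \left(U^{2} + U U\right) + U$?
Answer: $-8089425$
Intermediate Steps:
$y{\left(U \right)} = U + 2 U^{2}$ ($y{\left(U \right)} = \left(U^{2} + U^{2}\right) + U = 2 U^{2} + U = U + 2 U^{2}$)
$\left(-221414 - y{\left(-1282 \right)}\right) - 4582245 = \left(-221414 - - 1282 \left(1 + 2 \left(-1282\right)\right)\right) - 4582245 = \left(-221414 - - 1282 \left(1 - 2564\right)\right) - 4582245 = \left(-221414 - \left(-1282\right) \left(-2563\right)\right) - 4582245 = \left(-221414 - 3285766\right) - 4582245 = -3507180 - 4582245 = -8089425$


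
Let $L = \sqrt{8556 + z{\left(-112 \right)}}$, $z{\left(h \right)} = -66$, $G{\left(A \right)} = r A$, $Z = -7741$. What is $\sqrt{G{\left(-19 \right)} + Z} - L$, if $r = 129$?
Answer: $- \sqrt{8490} + 28 i \sqrt{13} \approx -92.141 + 100.96 i$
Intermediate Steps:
$G{\left(A \right)} = 129 A$
$L = \sqrt{8490}$ ($L = \sqrt{8556 - 66} = \sqrt{8490} \approx 92.141$)
$\sqrt{G{\left(-19 \right)} + Z} - L = \sqrt{129 \left(-19\right) - 7741} - \sqrt{8490} = \sqrt{-2451 - 7741} - \sqrt{8490} = \sqrt{-10192} - \sqrt{8490} = 28 i \sqrt{13} - \sqrt{8490} = - \sqrt{8490} + 28 i \sqrt{13}$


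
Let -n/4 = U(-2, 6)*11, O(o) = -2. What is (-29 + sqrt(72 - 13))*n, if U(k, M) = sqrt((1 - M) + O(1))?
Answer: 44*I*sqrt(7)*(29 - sqrt(59)) ≈ 2481.8*I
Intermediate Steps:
U(k, M) = sqrt(-1 - M) (U(k, M) = sqrt((1 - M) - 2) = sqrt(-1 - M))
n = -44*I*sqrt(7) (n = -4*sqrt(-1 - 1*6)*11 = -4*sqrt(-1 - 6)*11 = -4*sqrt(-7)*11 = -4*I*sqrt(7)*11 = -44*I*sqrt(7) ≈ -116.41*I)
(-29 + sqrt(72 - 13))*n = (-29 + sqrt(72 - 13))*(-44*I*sqrt(7)) = (-29 + sqrt(59))*(-44*I*sqrt(7)) = -44*I*sqrt(7)*(-29 + sqrt(59))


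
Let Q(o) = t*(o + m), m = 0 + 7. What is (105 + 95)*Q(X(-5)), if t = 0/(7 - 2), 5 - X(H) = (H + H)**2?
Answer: 0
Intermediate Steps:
X(H) = 5 - 4*H**2 (X(H) = 5 - (H + H)**2 = 5 - (2*H)**2 = 5 - 4*H**2)
t = 0 (t = 0/5 = 0*(1/5) = 0)
m = 7
Q(o) = 0 (Q(o) = 0*(o + 7) = 0*(7 + o) = 0)
(105 + 95)*Q(X(-5)) = (105 + 95)*0 = 200*0 = 0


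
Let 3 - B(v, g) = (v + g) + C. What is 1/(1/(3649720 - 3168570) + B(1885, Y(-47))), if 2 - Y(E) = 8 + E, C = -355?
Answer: -481150/754443199 ≈ -0.00063775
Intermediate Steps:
Y(E) = -6 - E (Y(E) = 2 - (8 + E) = 2 + (-8 - E) = -6 - E)
B(v, g) = 358 - g - v (B(v, g) = 3 - ((v + g) - 355) = 3 - ((g + v) - 355) = 3 - (-355 + g + v) = 3 + (355 - g - v) = 358 - g - v)
1/(1/(3649720 - 3168570) + B(1885, Y(-47))) = 1/(1/(3649720 - 3168570) + (358 - (-6 - 1*(-47)) - 1*1885)) = 1/(1/481150 + (358 - (-6 + 47) - 1885)) = 1/(1/481150 + (358 - 1*41 - 1885)) = 1/(1/481150 + (358 - 41 - 1885)) = 1/(1/481150 - 1568) = 1/(-754443199/481150) = -481150/754443199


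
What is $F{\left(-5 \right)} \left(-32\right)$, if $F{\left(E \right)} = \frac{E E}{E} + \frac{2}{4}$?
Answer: $144$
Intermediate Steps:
$F{\left(E \right)} = \frac{1}{2} + E$ ($F{\left(E \right)} = \frac{E^{2}}{E} + 2 \cdot \frac{1}{4} = E + \frac{1}{2} = \frac{1}{2} + E$)
$F{\left(-5 \right)} \left(-32\right) = \left(\frac{1}{2} - 5\right) \left(-32\right) = \left(- \frac{9}{2}\right) \left(-32\right) = 144$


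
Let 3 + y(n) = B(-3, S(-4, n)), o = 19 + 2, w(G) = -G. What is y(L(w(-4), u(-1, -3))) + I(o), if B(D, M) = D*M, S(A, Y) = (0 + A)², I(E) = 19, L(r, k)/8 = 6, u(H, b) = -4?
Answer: -32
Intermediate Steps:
L(r, k) = 48 (L(r, k) = 8*6 = 48)
o = 21
S(A, Y) = A²
y(n) = -51 (y(n) = -3 - 3*(-4)² = -3 - 3*16 = -3 - 48 = -51)
y(L(w(-4), u(-1, -3))) + I(o) = -51 + 19 = -32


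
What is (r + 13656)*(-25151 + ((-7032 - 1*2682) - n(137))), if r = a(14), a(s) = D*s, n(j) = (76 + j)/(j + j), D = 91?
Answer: -71314809695/137 ≈ -5.2055e+8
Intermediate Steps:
n(j) = (76 + j)/(2*j) (n(j) = (76 + j)/((2*j)) = (76 + j)*(1/(2*j)) = (76 + j)/(2*j))
a(s) = 91*s
r = 1274 (r = 91*14 = 1274)
(r + 13656)*(-25151 + ((-7032 - 1*2682) - n(137))) = (1274 + 13656)*(-25151 + ((-7032 - 1*2682) - (76 + 137)/(2*137))) = 14930*(-25151 + ((-7032 - 2682) - 213/(2*137))) = 14930*(-25151 + (-9714 - 1*213/274)) = 14930*(-25151 + (-9714 - 213/274)) = 14930*(-25151 - 2661849/274) = 14930*(-9553223/274) = -71314809695/137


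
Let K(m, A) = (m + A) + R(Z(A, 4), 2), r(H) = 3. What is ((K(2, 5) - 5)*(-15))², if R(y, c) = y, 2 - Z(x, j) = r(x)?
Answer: 225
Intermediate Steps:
Z(x, j) = -1 (Z(x, j) = 2 - 1*3 = 2 - 3 = -1)
K(m, A) = -1 + A + m (K(m, A) = (m + A) - 1 = (A + m) - 1 = -1 + A + m)
((K(2, 5) - 5)*(-15))² = (((-1 + 5 + 2) - 5)*(-15))² = ((6 - 5)*(-15))² = (1*(-15))² = (-15)² = 225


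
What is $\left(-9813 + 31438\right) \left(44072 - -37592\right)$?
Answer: $1765984000$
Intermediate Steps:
$\left(-9813 + 31438\right) \left(44072 - -37592\right) = 21625 \left(44072 + 37592\right) = 21625 \cdot 81664 = 1765984000$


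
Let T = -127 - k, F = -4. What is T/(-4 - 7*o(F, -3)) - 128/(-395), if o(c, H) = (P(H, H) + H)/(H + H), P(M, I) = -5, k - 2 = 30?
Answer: 38707/3160 ≈ 12.249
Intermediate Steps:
k = 32 (k = 2 + 30 = 32)
T = -159 (T = -127 - 1*32 = -127 - 32 = -159)
o(c, H) = (-5 + H)/(2*H) (o(c, H) = (-5 + H)/(H + H) = (-5 + H)/((2*H)) = (-5 + H)*(1/(2*H)) = (-5 + H)/(2*H))
T/(-4 - 7*o(F, -3)) - 128/(-395) = -159/(-4 - 7*(-5 - 3)/(2*(-3))) - 128/(-395) = -159/(-4 - 7*(-1)*(-8)/(2*3)) - 128*(-1/395) = -159/(-4 - 7*4/3) + 128/395 = -159/(-4 - 28/3) + 128/395 = -159/(-40/3) + 128/395 = -159*(-3/40) + 128/395 = 477/40 + 128/395 = 38707/3160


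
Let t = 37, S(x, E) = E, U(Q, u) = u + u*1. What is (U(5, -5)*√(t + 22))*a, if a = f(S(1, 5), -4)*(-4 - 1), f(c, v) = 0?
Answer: 0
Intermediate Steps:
U(Q, u) = 2*u (U(Q, u) = u + u = 2*u)
a = 0 (a = 0*(-4 - 1) = 0*(-5) = 0)
(U(5, -5)*√(t + 22))*a = ((2*(-5))*√(37 + 22))*0 = -10*√59*0 = 0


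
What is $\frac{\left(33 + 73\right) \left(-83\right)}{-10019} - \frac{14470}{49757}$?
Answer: $\frac{292787156}{498515383} \approx 0.58732$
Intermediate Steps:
$\frac{\left(33 + 73\right) \left(-83\right)}{-10019} - \frac{14470}{49757} = 106 \left(-83\right) \left(- \frac{1}{10019}\right) - \frac{14470}{49757} = \left(-8798\right) \left(- \frac{1}{10019}\right) - \frac{14470}{49757} = \frac{8798}{10019} - \frac{14470}{49757} = \frac{292787156}{498515383}$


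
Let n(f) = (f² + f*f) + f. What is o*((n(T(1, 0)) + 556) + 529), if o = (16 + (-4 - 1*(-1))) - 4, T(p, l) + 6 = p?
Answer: 10170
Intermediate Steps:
T(p, l) = -6 + p
n(f) = f + 2*f² (n(f) = (f² + f²) + f = 2*f² + f = f + 2*f²)
o = 9 (o = (16 + (-4 + 1)) - 4 = (16 - 3) - 4 = 13 - 4 = 9)
o*((n(T(1, 0)) + 556) + 529) = 9*(((-6 + 1)*(1 + 2*(-6 + 1)) + 556) + 529) = 9*((-5*(1 + 2*(-5)) + 556) + 529) = 9*((-5*(1 - 10) + 556) + 529) = 9*((-5*(-9) + 556) + 529) = 9*((45 + 556) + 529) = 9*(601 + 529) = 9*1130 = 10170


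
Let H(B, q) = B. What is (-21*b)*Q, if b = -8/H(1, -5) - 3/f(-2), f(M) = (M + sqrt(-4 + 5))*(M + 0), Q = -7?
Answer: -2793/2 ≈ -1396.5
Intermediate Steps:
f(M) = M*(1 + M) (f(M) = (M + sqrt(1))*M = (M + 1)*M = (1 + M)*M = M*(1 + M))
b = -19/2 (b = -8/1 - 3*(-1/(2*(1 - 2))) = -8*1 - 3/((-2*(-1))) = -8 - 3/2 = -19/2 ≈ -9.5000)
(-21*b)*Q = -21*(-19/2)*(-7) = (399/2)*(-7) = -2793/2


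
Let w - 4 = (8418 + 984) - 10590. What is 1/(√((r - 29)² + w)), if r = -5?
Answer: -I*√7/14 ≈ -0.18898*I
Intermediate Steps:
w = -1184 (w = 4 + ((8418 + 984) - 10590) = 4 + (9402 - 10590) = 4 - 1188 = -1184)
1/(√((r - 29)² + w)) = 1/(√((-5 - 29)² - 1184)) = 1/(√((-34)² - 1184)) = 1/(√(1156 - 1184)) = 1/(√(-28)) = 1/(2*I*√7) = -I*√7/14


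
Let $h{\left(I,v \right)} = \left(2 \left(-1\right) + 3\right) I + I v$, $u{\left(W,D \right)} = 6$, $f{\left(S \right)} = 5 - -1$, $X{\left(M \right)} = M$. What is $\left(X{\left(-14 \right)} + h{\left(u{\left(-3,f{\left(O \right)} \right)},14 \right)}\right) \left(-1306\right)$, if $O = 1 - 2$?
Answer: $-99256$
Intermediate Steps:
$O = -1$
$f{\left(S \right)} = 6$ ($f{\left(S \right)} = 5 + 1 = 6$)
$h{\left(I,v \right)} = I + I v$ ($h{\left(I,v \right)} = \left(-2 + 3\right) I + I v = 1 I + I v = I + I v$)
$\left(X{\left(-14 \right)} + h{\left(u{\left(-3,f{\left(O \right)} \right)},14 \right)}\right) \left(-1306\right) = \left(-14 + 6 \left(1 + 14\right)\right) \left(-1306\right) = \left(-14 + 6 \cdot 15\right) \left(-1306\right) = \left(-14 + 90\right) \left(-1306\right) = 76 \left(-1306\right) = -99256$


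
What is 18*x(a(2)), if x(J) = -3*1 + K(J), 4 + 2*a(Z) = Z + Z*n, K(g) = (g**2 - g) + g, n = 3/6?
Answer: -99/2 ≈ -49.500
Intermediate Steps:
n = 1/2 (n = 3*(1/6) = 1/2 ≈ 0.50000)
K(g) = g**2
a(Z) = -2 + 3*Z/4 (a(Z) = -2 + (Z + Z*(1/2))/2 = -2 + (Z + Z/2)/2 = -2 + (3*Z/2)/2 = -2 + 3*Z/4)
x(J) = -3 + J**2 (x(J) = -3*1 + J**2 = -3 + J**2)
18*x(a(2)) = 18*(-3 + (-2 + (3/4)*2)**2) = 18*(-3 + (-2 + 3/2)**2) = 18*(-3 + (-1/2)**2) = 18*(-3 + 1/4) = 18*(-11/4) = -99/2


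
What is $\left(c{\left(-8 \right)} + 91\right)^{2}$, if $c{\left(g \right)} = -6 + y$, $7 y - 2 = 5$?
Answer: $7396$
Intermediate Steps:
$y = 1$ ($y = \frac{2}{7} + \frac{1}{7} \cdot 5 = \frac{2}{7} + \frac{5}{7} = 1$)
$c{\left(g \right)} = -5$ ($c{\left(g \right)} = -6 + 1 = -5$)
$\left(c{\left(-8 \right)} + 91\right)^{2} = \left(-5 + 91\right)^{2} = 86^{2} = 7396$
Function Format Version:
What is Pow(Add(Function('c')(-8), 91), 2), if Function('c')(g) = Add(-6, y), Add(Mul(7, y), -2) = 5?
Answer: 7396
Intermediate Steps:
y = 1 (y = Add(Rational(2, 7), Mul(Rational(1, 7), 5)) = Add(Rational(2, 7), Rational(5, 7)) = 1)
Function('c')(g) = -5 (Function('c')(g) = Add(-6, 1) = -5)
Pow(Add(Function('c')(-8), 91), 2) = Pow(Add(-5, 91), 2) = Pow(86, 2) = 7396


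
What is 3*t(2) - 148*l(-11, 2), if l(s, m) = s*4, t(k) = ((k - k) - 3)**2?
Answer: 6539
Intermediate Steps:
t(k) = 9 (t(k) = (0 - 3)**2 = (-3)**2 = 9)
l(s, m) = 4*s
3*t(2) - 148*l(-11, 2) = 3*9 - 592*(-11) = 27 - 148*(-44) = 27 + 6512 = 6539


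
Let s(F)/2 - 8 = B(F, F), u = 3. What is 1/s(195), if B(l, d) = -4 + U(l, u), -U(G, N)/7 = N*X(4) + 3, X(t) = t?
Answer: -1/202 ≈ -0.0049505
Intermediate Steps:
U(G, N) = -21 - 28*N (U(G, N) = -7*(N*4 + 3) = -7*(4*N + 3) = -7*(3 + 4*N) = -21 - 28*N)
B(l, d) = -109 (B(l, d) = -4 + (-21 - 28*3) = -4 + (-21 - 84) = -4 - 105 = -109)
s(F) = -202 (s(F) = 16 + 2*(-109) = 16 - 218 = -202)
1/s(195) = 1/(-202) = -1/202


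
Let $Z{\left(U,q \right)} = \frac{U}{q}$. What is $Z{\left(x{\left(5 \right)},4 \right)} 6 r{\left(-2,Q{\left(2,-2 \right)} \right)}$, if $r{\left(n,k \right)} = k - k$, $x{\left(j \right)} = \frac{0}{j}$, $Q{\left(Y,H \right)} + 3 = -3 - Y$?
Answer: $0$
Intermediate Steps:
$Q{\left(Y,H \right)} = -6 - Y$ ($Q{\left(Y,H \right)} = -3 - \left(3 + Y\right) = -6 - Y$)
$x{\left(j \right)} = 0$
$r{\left(n,k \right)} = 0$
$Z{\left(x{\left(5 \right)},4 \right)} 6 r{\left(-2,Q{\left(2,-2 \right)} \right)} = \frac{0}{4} \cdot 6 \cdot 0 = 0 \cdot \frac{1}{4} \cdot 6 \cdot 0 = 0 \cdot 6 \cdot 0 = 0 \cdot 0 = 0$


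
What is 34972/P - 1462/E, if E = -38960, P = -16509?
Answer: -669186481/321595320 ≈ -2.0808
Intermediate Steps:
34972/P - 1462/E = 34972/(-16509) - 1462/(-38960) = 34972*(-1/16509) - 1462*(-1/38960) = -34972/16509 + 731/19480 = -669186481/321595320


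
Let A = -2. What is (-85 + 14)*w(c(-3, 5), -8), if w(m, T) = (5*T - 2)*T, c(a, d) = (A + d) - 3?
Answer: -23856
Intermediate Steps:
c(a, d) = -5 + d (c(a, d) = (-2 + d) - 3 = -5 + d)
w(m, T) = T*(-2 + 5*T) (w(m, T) = (-2 + 5*T)*T = T*(-2 + 5*T))
(-85 + 14)*w(c(-3, 5), -8) = (-85 + 14)*(-8*(-2 + 5*(-8))) = -(-568)*(-2 - 40) = -(-568)*(-42) = -71*336 = -23856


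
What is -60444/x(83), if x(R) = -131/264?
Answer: 15957216/131 ≈ 1.2181e+5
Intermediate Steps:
x(R) = -131/264 (x(R) = -131*1/264 = -131/264)
-60444/x(83) = -60444/(-131/264) = -60444*(-264/131) = 15957216/131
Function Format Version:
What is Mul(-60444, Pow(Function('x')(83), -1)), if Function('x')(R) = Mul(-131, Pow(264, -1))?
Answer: Rational(15957216, 131) ≈ 1.2181e+5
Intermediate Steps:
Function('x')(R) = Rational(-131, 264) (Function('x')(R) = Mul(-131, Rational(1, 264)) = Rational(-131, 264))
Mul(-60444, Pow(Function('x')(83), -1)) = Mul(-60444, Pow(Rational(-131, 264), -1)) = Mul(-60444, Rational(-264, 131)) = Rational(15957216, 131)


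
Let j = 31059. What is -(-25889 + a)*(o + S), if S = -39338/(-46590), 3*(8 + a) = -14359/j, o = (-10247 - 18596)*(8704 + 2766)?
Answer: -18596333502144474030968/2170558215 ≈ -8.5675e+12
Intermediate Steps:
o = -330829210 (o = -28843*11470 = -330829210)
a = -759775/93177 (a = -8 + (-14359/31059)/3 = -8 + (-14359*1/31059)/3 = -8 + (1/3)*(-14359/31059) = -8 - 14359/93177 = -759775/93177 ≈ -8.1541)
S = 19669/23295 (S = -39338*(-1/46590) = 19669/23295 ≈ 0.84434)
-(-25889 + a)*(o + S) = -(-25889 - 759775/93177)*(-330829210 + 19669/23295) = -(-2413019128)*(-7706666427281)/(93177*23295) = -1*18596333502144474030968/2170558215 = -18596333502144474030968/2170558215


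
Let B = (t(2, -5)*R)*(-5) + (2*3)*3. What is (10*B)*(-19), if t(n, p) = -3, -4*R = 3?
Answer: -2565/2 ≈ -1282.5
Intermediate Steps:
R = -¾ (R = -¼*3 = -¾ ≈ -0.75000)
B = 27/4 (B = -3*(-¾)*(-5) + (2*3)*3 = (9/4)*(-5) + 6*3 = -45/4 + 18 = 27/4 ≈ 6.7500)
(10*B)*(-19) = (10*(27/4))*(-19) = (135/2)*(-19) = -2565/2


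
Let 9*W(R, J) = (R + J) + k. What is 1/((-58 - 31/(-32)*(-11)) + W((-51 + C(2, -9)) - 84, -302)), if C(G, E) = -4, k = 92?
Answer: -288/30941 ≈ -0.0093080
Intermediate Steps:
W(R, J) = 92/9 + J/9 + R/9 (W(R, J) = ((R + J) + 92)/9 = ((J + R) + 92)/9 = (92 + J + R)/9 = 92/9 + J/9 + R/9)
1/((-58 - 31/(-32)*(-11)) + W((-51 + C(2, -9)) - 84, -302)) = 1/((-58 - 31/(-32)*(-11)) + (92/9 + (1/9)*(-302) + ((-51 - 4) - 84)/9)) = 1/((-58 - 31*(-1/32)*(-11)) + (92/9 - 302/9 + (-55 - 84)/9)) = 1/((-58 + (31/32)*(-11)) + (92/9 - 302/9 + (1/9)*(-139))) = 1/((-58 - 341/32) + (92/9 - 302/9 - 139/9)) = 1/(-2197/32 - 349/9) = 1/(-30941/288) = -288/30941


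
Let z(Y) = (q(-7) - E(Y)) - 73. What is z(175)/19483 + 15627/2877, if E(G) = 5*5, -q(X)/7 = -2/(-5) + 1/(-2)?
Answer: 1013936363/186841970 ≈ 5.4267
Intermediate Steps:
q(X) = 7/10 (q(X) = -7*(-2/(-5) + 1/(-2)) = -7*(-2*(-⅕) + 1*(-½)) = -7*(⅖ - ½) = -7*(-⅒) = 7/10)
E(G) = 25
z(Y) = -973/10 (z(Y) = (7/10 - 1*25) - 73 = (7/10 - 25) - 73 = -243/10 - 73 = -973/10)
z(175)/19483 + 15627/2877 = -973/10/19483 + 15627/2877 = -973/10*1/19483 + 15627*(1/2877) = -973/194830 + 5209/959 = 1013936363/186841970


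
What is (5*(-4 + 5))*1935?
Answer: 9675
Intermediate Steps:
(5*(-4 + 5))*1935 = (5*1)*1935 = 5*1935 = 9675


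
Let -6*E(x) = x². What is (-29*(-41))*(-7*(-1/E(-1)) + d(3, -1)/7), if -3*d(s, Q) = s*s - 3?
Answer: -351944/7 ≈ -50278.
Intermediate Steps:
E(x) = -x²/6
d(s, Q) = 1 - s²/3 (d(s, Q) = -(s*s - 3)/3 = -(s² - 3)/3 = -(-3 + s²)/3 = 1 - s²/3)
(-29*(-41))*(-7*(-1/E(-1)) + d(3, -1)/7) = (-29*(-41))*(-7/((-(-1)*(-1)²/6)) + (1 - ⅓*3²)/7) = 1189*(-7/((-(-1)/6)) + (1 - ⅓*9)*(⅐)) = 1189*(-7/((-1*(-⅙))) + (1 - 3)*(⅐)) = 1189*(-7/⅙ - 2*⅐) = 1189*(-7*6 - 2/7) = 1189*(-42 - 2/7) = 1189*(-296/7) = -351944/7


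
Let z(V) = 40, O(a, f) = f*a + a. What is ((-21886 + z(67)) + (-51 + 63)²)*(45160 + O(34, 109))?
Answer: -1061227800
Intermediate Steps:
O(a, f) = a + a*f (O(a, f) = a*f + a = a + a*f)
((-21886 + z(67)) + (-51 + 63)²)*(45160 + O(34, 109)) = ((-21886 + 40) + (-51 + 63)²)*(45160 + 34*(1 + 109)) = (-21846 + 12²)*(45160 + 34*110) = (-21846 + 144)*(45160 + 3740) = -21702*48900 = -1061227800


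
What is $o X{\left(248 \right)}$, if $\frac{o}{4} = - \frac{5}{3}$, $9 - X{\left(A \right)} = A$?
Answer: $\frac{4780}{3} \approx 1593.3$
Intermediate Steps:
$X{\left(A \right)} = 9 - A$
$o = - \frac{20}{3}$ ($o = 4 \left(- \frac{5}{3}\right) = - \frac{20}{3} \approx -6.6667$)
$o X{\left(248 \right)} = - \frac{20 \left(9 - 248\right)}{3} = \left(- \frac{20}{3}\right) \left(-239\right) = \frac{4780}{3}$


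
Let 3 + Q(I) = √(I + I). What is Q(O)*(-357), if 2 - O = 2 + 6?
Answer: 1071 - 714*I*√3 ≈ 1071.0 - 1236.7*I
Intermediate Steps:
O = -6 (O = 2 - (2 + 6) = 2 - 1*8 = 2 - 8 = -6)
Q(I) = -3 + √2*√I (Q(I) = -3 + √(I + I) = -3 + √(2*I) = -3 + √2*√I)
Q(O)*(-357) = (-3 + √2*√(-6))*(-357) = (-3 + √2*(I*√6))*(-357) = (-3 + 2*I*√3)*(-357) = 1071 - 714*I*√3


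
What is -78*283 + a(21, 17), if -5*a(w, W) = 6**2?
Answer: -110406/5 ≈ -22081.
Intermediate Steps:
a(w, W) = -36/5 (a(w, W) = -1/5*6**2 = -1/5*36 = -36/5)
-78*283 + a(21, 17) = -78*283 - 36/5 = -22074 - 36/5 = -110406/5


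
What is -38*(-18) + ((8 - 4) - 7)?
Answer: 681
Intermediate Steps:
-38*(-18) + ((8 - 4) - 7) = 684 + (4 - 7) = 684 - 3 = 681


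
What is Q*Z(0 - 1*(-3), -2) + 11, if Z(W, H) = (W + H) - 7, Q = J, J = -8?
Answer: 59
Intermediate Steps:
Q = -8
Z(W, H) = -7 + H + W (Z(W, H) = (H + W) - 7 = -7 + H + W)
Q*Z(0 - 1*(-3), -2) + 11 = -8*(-7 - 2 + (0 - 1*(-3))) + 11 = -8*(-7 - 2 + (0 + 3)) + 11 = -8*(-7 - 2 + 3) + 11 = -8*(-6) + 11 = 48 + 11 = 59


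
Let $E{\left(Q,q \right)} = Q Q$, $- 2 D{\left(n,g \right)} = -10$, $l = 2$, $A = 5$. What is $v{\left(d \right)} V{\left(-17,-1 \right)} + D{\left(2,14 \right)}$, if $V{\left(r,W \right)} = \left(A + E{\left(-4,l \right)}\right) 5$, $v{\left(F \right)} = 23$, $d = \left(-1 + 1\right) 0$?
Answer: $2420$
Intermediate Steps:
$D{\left(n,g \right)} = 5$ ($D{\left(n,g \right)} = \left(- \frac{1}{2}\right) \left(-10\right) = 5$)
$d = 0$ ($d = 0 \cdot 0 = 0$)
$E{\left(Q,q \right)} = Q^{2}$
$V{\left(r,W \right)} = 105$ ($V{\left(r,W \right)} = \left(5 + \left(-4\right)^{2}\right) 5 = \left(5 + 16\right) 5 = 21 \cdot 5 = 105$)
$v{\left(d \right)} V{\left(-17,-1 \right)} + D{\left(2,14 \right)} = 23 \cdot 105 + 5 = 2415 + 5 = 2420$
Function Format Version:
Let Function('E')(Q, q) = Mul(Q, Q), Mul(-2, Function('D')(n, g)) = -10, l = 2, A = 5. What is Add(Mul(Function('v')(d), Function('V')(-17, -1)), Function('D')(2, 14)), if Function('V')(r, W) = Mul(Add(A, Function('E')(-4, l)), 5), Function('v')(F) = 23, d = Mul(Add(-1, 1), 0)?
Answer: 2420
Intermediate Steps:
Function('D')(n, g) = 5 (Function('D')(n, g) = Mul(Rational(-1, 2), -10) = 5)
d = 0 (d = Mul(0, 0) = 0)
Function('E')(Q, q) = Pow(Q, 2)
Function('V')(r, W) = 105 (Function('V')(r, W) = Mul(Add(5, Pow(-4, 2)), 5) = Mul(Add(5, 16), 5) = Mul(21, 5) = 105)
Add(Mul(Function('v')(d), Function('V')(-17, -1)), Function('D')(2, 14)) = Add(Mul(23, 105), 5) = Add(2415, 5) = 2420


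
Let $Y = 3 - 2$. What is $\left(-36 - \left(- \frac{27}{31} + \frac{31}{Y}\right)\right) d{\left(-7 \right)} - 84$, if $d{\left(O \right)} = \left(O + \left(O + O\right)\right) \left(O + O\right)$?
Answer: $- \frac{605304}{31} \approx -19526.0$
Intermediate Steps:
$Y = 1$
$d{\left(O \right)} = 6 O^{2}$ ($d{\left(O \right)} = \left(O + 2 O\right) 2 O = 3 O 2 O = 6 O^{2}$)
$\left(-36 - \left(- \frac{27}{31} + \frac{31}{Y}\right)\right) d{\left(-7 \right)} - 84 = \left(-36 - \left(31 - \frac{27}{31}\right)\right) 6 \left(-7\right)^{2} - 84 = \left(-36 - \frac{934}{31}\right) 6 \cdot 49 - 84 = \left(-36 + \left(-31 + \frac{27}{31}\right)\right) 294 - 84 = \left(-36 - \frac{934}{31}\right) 294 - 84 = \left(- \frac{2050}{31}\right) 294 - 84 = - \frac{602700}{31} - 84 = - \frac{605304}{31}$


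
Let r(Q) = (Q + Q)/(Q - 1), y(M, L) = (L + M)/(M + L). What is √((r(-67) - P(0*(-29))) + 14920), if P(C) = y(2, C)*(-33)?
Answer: √17287946/34 ≈ 122.29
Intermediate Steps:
y(M, L) = 1 (y(M, L) = (L + M)/(L + M) = 1)
r(Q) = 2*Q/(-1 + Q) (r(Q) = (2*Q)/(-1 + Q) = 2*Q/(-1 + Q))
P(C) = -33 (P(C) = 1*(-33) = -33)
√((r(-67) - P(0*(-29))) + 14920) = √((2*(-67)/(-1 - 67) - 1*(-33)) + 14920) = √((2*(-67)/(-68) + 33) + 14920) = √((2*(-67)*(-1/68) + 33) + 14920) = √((67/34 + 33) + 14920) = √(1189/34 + 14920) = √(508469/34) = √17287946/34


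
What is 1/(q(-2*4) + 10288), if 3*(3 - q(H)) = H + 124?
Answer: 3/30757 ≈ 9.7539e-5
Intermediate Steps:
q(H) = -115/3 - H/3 (q(H) = 3 - (H + 124)/3 = 3 - (124 + H)/3 = 3 + (-124/3 - H/3) = -115/3 - H/3)
1/(q(-2*4) + 10288) = 1/((-115/3 - (-2)*4/3) + 10288) = 1/((-115/3 - ⅓*(-8)) + 10288) = 1/((-115/3 + 8/3) + 10288) = 1/(-107/3 + 10288) = 1/(30757/3) = 3/30757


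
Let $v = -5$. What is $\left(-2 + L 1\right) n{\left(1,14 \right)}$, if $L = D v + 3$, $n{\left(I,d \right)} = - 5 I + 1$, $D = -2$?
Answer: $-44$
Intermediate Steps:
$n{\left(I,d \right)} = 1 - 5 I$
$L = 13$ ($L = \left(-2\right) \left(-5\right) + 3 = 10 + 3 = 13$)
$\left(-2 + L 1\right) n{\left(1,14 \right)} = \left(-2 + 13 \cdot 1\right) \left(1 - 5\right) = \left(-2 + 13\right) \left(1 - 5\right) = 11 \left(-4\right) = -44$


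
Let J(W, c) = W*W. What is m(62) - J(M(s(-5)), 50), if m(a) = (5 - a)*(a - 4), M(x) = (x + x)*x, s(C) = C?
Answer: -5806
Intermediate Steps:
M(x) = 2*x² (M(x) = (2*x)*x = 2*x²)
J(W, c) = W²
m(a) = (-4 + a)*(5 - a) (m(a) = (5 - a)*(-4 + a) = (-4 + a)*(5 - a))
m(62) - J(M(s(-5)), 50) = (-20 - 1*62² + 9*62) - (2*(-5)²)² = (-20 - 1*3844 + 558) - (2*25)² = (-20 - 3844 + 558) - 1*50² = -3306 - 1*2500 = -3306 - 2500 = -5806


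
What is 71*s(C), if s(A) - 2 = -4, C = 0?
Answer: -142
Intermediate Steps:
s(A) = -2 (s(A) = 2 - 4 = -2)
71*s(C) = 71*(-2) = -142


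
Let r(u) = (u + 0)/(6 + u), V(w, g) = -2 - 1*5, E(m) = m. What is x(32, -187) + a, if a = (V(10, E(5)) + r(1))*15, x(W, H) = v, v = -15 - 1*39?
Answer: -1098/7 ≈ -156.86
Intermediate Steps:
V(w, g) = -7 (V(w, g) = -2 - 5 = -7)
v = -54 (v = -15 - 39 = -54)
r(u) = u/(6 + u)
x(W, H) = -54
a = -720/7 (a = (-7 + 1/(6 + 1))*15 = (-7 + 1/7)*15 = -48/7*15 = -720/7 ≈ -102.86)
x(32, -187) + a = -54 - 720/7 = -1098/7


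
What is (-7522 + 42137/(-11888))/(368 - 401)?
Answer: 89463673/392304 ≈ 228.05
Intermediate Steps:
(-7522 + 42137/(-11888))/(368 - 401) = (-7522 + 42137*(-1/11888))/(-33) = (-7522 - 42137/11888)*(-1/33) = -89463673/11888*(-1/33) = 89463673/392304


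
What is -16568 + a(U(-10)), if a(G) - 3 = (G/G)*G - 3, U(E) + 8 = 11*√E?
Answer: -16576 + 11*I*√10 ≈ -16576.0 + 34.785*I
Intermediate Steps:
U(E) = -8 + 11*√E
a(G) = G (a(G) = 3 + ((G/G)*G - 3) = 3 + (1*G - 3) = 3 + (G - 3) = 3 + (-3 + G) = G)
-16568 + a(U(-10)) = -16568 + (-8 + 11*√(-10)) = -16568 + (-8 + 11*(I*√10)) = -16568 + (-8 + 11*I*√10) = -16576 + 11*I*√10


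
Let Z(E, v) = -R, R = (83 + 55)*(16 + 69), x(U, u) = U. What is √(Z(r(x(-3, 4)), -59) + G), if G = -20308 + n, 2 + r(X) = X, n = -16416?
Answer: I*√48454 ≈ 220.12*I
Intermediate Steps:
R = 11730 (R = 138*85 = 11730)
r(X) = -2 + X
G = -36724 (G = -20308 - 16416 = -36724)
Z(E, v) = -11730 (Z(E, v) = -1*11730 = -11730)
√(Z(r(x(-3, 4)), -59) + G) = √(-11730 - 36724) = √(-48454) = I*√48454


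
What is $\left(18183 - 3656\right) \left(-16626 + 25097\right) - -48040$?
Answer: $123106257$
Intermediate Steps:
$\left(18183 - 3656\right) \left(-16626 + 25097\right) - -48040 = 14527 \cdot 8471 + 48040 = 123058217 + 48040 = 123106257$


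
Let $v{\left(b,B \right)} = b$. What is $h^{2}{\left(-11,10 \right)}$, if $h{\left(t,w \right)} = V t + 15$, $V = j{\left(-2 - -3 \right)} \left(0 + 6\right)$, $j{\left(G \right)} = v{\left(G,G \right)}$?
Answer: $2601$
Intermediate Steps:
$j{\left(G \right)} = G$
$V = 6$ ($V = \left(-2 - -3\right) \left(0 + 6\right) = \left(-2 + 3\right) 6 = 1 \cdot 6 = 6$)
$h{\left(t,w \right)} = 15 + 6 t$ ($h{\left(t,w \right)} = 6 t + 15 = 15 + 6 t$)
$h^{2}{\left(-11,10 \right)} = \left(15 + 6 \left(-11\right)\right)^{2} = \left(15 - 66\right)^{2} = \left(-51\right)^{2} = 2601$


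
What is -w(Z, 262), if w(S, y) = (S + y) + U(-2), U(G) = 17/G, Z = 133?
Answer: -773/2 ≈ -386.50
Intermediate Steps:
w(S, y) = -17/2 + S + y (w(S, y) = (S + y) + 17/(-2) = (S + y) + 17*(-½) = (S + y) - 17/2 = -17/2 + S + y)
-w(Z, 262) = -(-17/2 + 133 + 262) = -1*773/2 = -773/2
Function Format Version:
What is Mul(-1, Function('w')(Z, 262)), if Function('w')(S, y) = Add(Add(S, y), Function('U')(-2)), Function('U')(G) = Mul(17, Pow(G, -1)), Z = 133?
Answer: Rational(-773, 2) ≈ -386.50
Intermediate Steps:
Function('w')(S, y) = Add(Rational(-17, 2), S, y) (Function('w')(S, y) = Add(Add(S, y), Mul(17, Pow(-2, -1))) = Add(Add(S, y), Mul(17, Rational(-1, 2))) = Add(Add(S, y), Rational(-17, 2)) = Add(Rational(-17, 2), S, y))
Mul(-1, Function('w')(Z, 262)) = Mul(-1, Add(Rational(-17, 2), 133, 262)) = Mul(-1, Rational(773, 2)) = Rational(-773, 2)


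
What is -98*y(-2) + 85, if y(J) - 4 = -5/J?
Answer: -552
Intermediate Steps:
y(J) = 4 - 5/J
-98*y(-2) + 85 = -98*(4 - 5/(-2)) + 85 = -98*(4 - 5*(-½)) + 85 = -98*(4 + 5/2) + 85 = -98*13/2 + 85 = -637 + 85 = -552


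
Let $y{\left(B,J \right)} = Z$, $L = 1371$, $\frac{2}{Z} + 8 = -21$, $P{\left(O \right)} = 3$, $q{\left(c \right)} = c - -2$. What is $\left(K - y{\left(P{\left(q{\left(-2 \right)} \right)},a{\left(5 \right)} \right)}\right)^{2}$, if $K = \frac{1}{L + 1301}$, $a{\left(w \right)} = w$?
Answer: $\frac{28869129}{6004390144} \approx 0.004808$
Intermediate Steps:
$q{\left(c \right)} = 2 + c$ ($q{\left(c \right)} = c + 2 = 2 + c$)
$Z = - \frac{2}{29}$ ($Z = \frac{2}{-8 - 21} = \frac{2}{-29} = 2 \left(- \frac{1}{29}\right) = - \frac{2}{29} \approx -0.068966$)
$y{\left(B,J \right)} = - \frac{2}{29}$
$K = \frac{1}{2672}$ ($K = \frac{1}{1371 + 1301} = \frac{1}{2672} \approx 0.00037425$)
$\left(K - y{\left(P{\left(q{\left(-2 \right)} \right)},a{\left(5 \right)} \right)}\right)^{2} = \left(\frac{1}{2672} - - \frac{2}{29}\right)^{2} = \left(\frac{1}{2672} + \frac{2}{29}\right)^{2} = \left(\frac{5373}{77488}\right)^{2} = \frac{28869129}{6004390144}$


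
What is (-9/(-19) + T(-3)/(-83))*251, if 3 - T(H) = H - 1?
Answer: 154114/1577 ≈ 97.726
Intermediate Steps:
T(H) = 4 - H (T(H) = 3 - (H - 1) = 3 - (-1 + H) = 3 + (1 - H) = 4 - H)
(-9/(-19) + T(-3)/(-83))*251 = (-9/(-19) + (4 - 1*(-3))/(-83))*251 = (-9*(-1/19) + (4 + 3)*(-1/83))*251 = (9/19 + 7*(-1/83))*251 = (9/19 - 7/83)*251 = (614/1577)*251 = 154114/1577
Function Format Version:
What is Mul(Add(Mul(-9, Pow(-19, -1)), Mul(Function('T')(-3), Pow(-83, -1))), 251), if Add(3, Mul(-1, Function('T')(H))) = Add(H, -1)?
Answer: Rational(154114, 1577) ≈ 97.726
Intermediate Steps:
Function('T')(H) = Add(4, Mul(-1, H)) (Function('T')(H) = Add(3, Mul(-1, Add(H, -1))) = Add(3, Mul(-1, Add(-1, H))) = Add(3, Add(1, Mul(-1, H))) = Add(4, Mul(-1, H)))
Mul(Add(Mul(-9, Pow(-19, -1)), Mul(Function('T')(-3), Pow(-83, -1))), 251) = Mul(Add(Mul(-9, Pow(-19, -1)), Mul(Add(4, Mul(-1, -3)), Pow(-83, -1))), 251) = Mul(Add(Mul(-9, Rational(-1, 19)), Mul(Add(4, 3), Rational(-1, 83))), 251) = Mul(Add(Rational(9, 19), Mul(7, Rational(-1, 83))), 251) = Mul(Add(Rational(9, 19), Rational(-7, 83)), 251) = Mul(Rational(614, 1577), 251) = Rational(154114, 1577)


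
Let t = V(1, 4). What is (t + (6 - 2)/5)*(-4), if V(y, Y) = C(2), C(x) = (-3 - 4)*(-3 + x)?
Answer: -156/5 ≈ -31.200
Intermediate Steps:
C(x) = 21 - 7*x (C(x) = -7*(-3 + x) = 21 - 7*x)
V(y, Y) = 7 (V(y, Y) = 21 - 7*2 = 21 - 14 = 7)
t = 7
(t + (6 - 2)/5)*(-4) = (7 + (6 - 2)/5)*(-4) = (7 + (⅕)*4)*(-4) = (7 + ⅘)*(-4) = (39/5)*(-4) = -156/5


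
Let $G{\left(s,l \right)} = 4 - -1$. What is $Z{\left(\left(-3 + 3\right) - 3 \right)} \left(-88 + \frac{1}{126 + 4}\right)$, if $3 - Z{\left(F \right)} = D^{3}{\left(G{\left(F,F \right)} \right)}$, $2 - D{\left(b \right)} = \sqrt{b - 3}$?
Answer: $\frac{194463}{130} - \frac{80073 \sqrt{2}}{65} \approx -246.29$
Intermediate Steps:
$G{\left(s,l \right)} = 5$ ($G{\left(s,l \right)} = 4 + 1 = 5$)
$D{\left(b \right)} = 2 - \sqrt{-3 + b}$ ($D{\left(b \right)} = 2 - \sqrt{b - 3} = 2 - \sqrt{-3 + b}$)
$Z{\left(F \right)} = 3 - \left(2 - \sqrt{2}\right)^{3}$ ($Z{\left(F \right)} = 3 - \left(2 - \sqrt{-3 + 5}\right)^{3} = 3 - \left(2 - \sqrt{2}\right)^{3}$)
$Z{\left(\left(-3 + 3\right) - 3 \right)} \left(-88 + \frac{1}{126 + 4}\right) = \left(-17 + 14 \sqrt{2}\right) \left(-88 + \frac{1}{126 + 4}\right) = \left(-17 + 14 \sqrt{2}\right) \left(-88 + \frac{1}{130}\right) = \left(-17 + 14 \sqrt{2}\right) \left(- \frac{11439}{130}\right) = \frac{194463}{130} - \frac{80073 \sqrt{2}}{65}$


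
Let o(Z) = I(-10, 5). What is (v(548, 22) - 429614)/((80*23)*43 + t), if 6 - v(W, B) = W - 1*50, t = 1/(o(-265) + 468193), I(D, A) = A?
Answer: -201374768988/37043825761 ≈ -5.4361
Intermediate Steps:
o(Z) = 5
t = 1/468198 (t = 1/(5 + 468193) = 1/468198 ≈ 2.1359e-6)
v(W, B) = 56 - W (v(W, B) = 6 - (W - 1*50) = 6 - (W - 50) = 6 - (-50 + W) = 6 + (50 - W) = 56 - W)
(v(548, 22) - 429614)/((80*23)*43 + t) = ((56 - 1*548) - 429614)/((80*23)*43 + 1/468198) = ((56 - 548) - 429614)/(1840*43 + 1/468198) = (-492 - 429614)/(79120 + 1/468198) = -430106/37043825761/468198 = -430106*468198/37043825761 = -201374768988/37043825761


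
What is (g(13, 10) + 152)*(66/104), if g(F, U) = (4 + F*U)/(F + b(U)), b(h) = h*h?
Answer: 285615/2938 ≈ 97.214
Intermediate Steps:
b(h) = h²
g(F, U) = (4 + F*U)/(F + U²)
(g(13, 10) + 152)*(66/104) = ((4 + 13*10)/(13 + 10²) + 152)*(66/104) = ((4 + 130)/(13 + 100) + 152)*(66*(1/104)) = (134/113 + 152)*(33/52) = (17310/113)*(33/52) = 285615/2938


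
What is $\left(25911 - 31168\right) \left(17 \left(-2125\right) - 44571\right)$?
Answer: $424218872$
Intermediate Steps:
$\left(25911 - 31168\right) \left(17 \left(-2125\right) - 44571\right) = - 5257 \left(-36125 - 44571\right) = \left(-5257\right) \left(-80696\right) = 424218872$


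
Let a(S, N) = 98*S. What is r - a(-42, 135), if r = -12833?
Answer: -8717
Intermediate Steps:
r - a(-42, 135) = -12833 - 98*(-42) = -12833 - 1*(-4116) = -12833 + 4116 = -8717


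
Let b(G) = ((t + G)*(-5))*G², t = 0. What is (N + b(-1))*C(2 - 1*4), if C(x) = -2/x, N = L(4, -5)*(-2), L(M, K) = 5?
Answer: -5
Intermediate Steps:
N = -10 (N = 5*(-2) = -10)
b(G) = -5*G³ (b(G) = ((0 + G)*(-5))*G² = (G*(-5))*G² = (-5*G)*G² = -5*G³)
(N + b(-1))*C(2 - 1*4) = (-10 - 5*(-1)³)*(-2/(2 - 1*4)) = (-10 - 5*(-1))*(-2/(2 - 4)) = (-10 + 5)*(-2/(-2)) = -(-10)*(-1)/2 = -5*1 = -5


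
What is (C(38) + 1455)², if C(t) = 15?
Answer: 2160900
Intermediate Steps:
(C(38) + 1455)² = (15 + 1455)² = 1470² = 2160900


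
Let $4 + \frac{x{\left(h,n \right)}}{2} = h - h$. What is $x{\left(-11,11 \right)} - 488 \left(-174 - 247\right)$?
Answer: $205440$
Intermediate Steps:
$x{\left(h,n \right)} = -8$ ($x{\left(h,n \right)} = -8 + 2 \left(h - h\right) = -8 + 2 \cdot 0 = -8 + 0 = -8$)
$x{\left(-11,11 \right)} - 488 \left(-174 - 247\right) = -8 - 488 \left(-174 - 247\right) = -8 - -205448 = -8 + 205448 = 205440$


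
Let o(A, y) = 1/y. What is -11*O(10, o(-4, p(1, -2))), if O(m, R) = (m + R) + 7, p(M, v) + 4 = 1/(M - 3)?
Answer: -1661/9 ≈ -184.56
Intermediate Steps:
p(M, v) = -4 + 1/(-3 + M) (p(M, v) = -4 + 1/(M - 3) = -4 + 1/(-3 + M))
O(m, R) = 7 + R + m (O(m, R) = (R + m) + 7 = 7 + R + m)
-11*O(10, o(-4, p(1, -2))) = -11*(7 + 1/((13 - 4*1)/(-3 + 1)) + 10) = -11*(7 + 1/((13 - 4)/(-2)) + 10) = -11*(7 + 1/(-1/2*9) + 10) = -11*(7 + 1/(-9/2) + 10) = -11*(7 - 2/9 + 10) = -11*151/9 = -1661/9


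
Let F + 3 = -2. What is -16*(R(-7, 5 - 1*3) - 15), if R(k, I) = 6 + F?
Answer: 224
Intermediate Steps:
F = -5 (F = -3 - 2 = -5)
R(k, I) = 1 (R(k, I) = 6 - 5 = 1)
-16*(R(-7, 5 - 1*3) - 15) = -16*(1 - 15) = -16*(-14) = 224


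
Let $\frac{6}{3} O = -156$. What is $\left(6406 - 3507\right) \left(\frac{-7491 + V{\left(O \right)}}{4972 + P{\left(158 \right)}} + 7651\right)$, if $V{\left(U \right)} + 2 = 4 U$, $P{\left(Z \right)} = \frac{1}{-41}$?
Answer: $\frac{4520538244404}{203851} \approx 2.2176 \cdot 10^{7}$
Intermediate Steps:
$O = -78$ ($O = \frac{1}{2} \left(-156\right) = -78$)
$P{\left(Z \right)} = - \frac{1}{41}$
$V{\left(U \right)} = -2 + 4 U$
$\left(6406 - 3507\right) \left(\frac{-7491 + V{\left(O \right)}}{4972 + P{\left(158 \right)}} + 7651\right) = \left(6406 - 3507\right) \left(\frac{-7491 + \left(-2 + 4 \left(-78\right)\right)}{4972 - \frac{1}{41}} + 7651\right) = 2899 \left(\frac{-7491 - 314}{\frac{203851}{41}} + 7651\right) = 2899 \left(\left(-7491 - 314\right) \frac{41}{203851} + 7651\right) = 2899 \left(\left(-7805\right) \frac{41}{203851} + 7651\right) = 2899 \left(- \frac{320005}{203851} + 7651\right) = 2899 \cdot \frac{1559343996}{203851} = \frac{4520538244404}{203851}$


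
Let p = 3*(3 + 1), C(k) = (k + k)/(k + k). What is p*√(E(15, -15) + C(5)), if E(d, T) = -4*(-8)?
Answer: 12*√33 ≈ 68.935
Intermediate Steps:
E(d, T) = 32
C(k) = 1 (C(k) = (2*k)/((2*k)) = (2*k)*(1/(2*k)) = 1)
p = 12 (p = 3*4 = 12)
p*√(E(15, -15) + C(5)) = 12*√(32 + 1) = 12*√33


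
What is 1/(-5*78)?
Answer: -1/390 ≈ -0.0025641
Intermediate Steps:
1/(-5*78) = 1/(-390) = -1/390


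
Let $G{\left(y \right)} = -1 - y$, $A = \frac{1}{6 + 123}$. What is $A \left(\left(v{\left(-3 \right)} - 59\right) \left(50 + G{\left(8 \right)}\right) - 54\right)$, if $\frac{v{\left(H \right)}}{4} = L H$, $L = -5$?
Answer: $- \frac{13}{129} \approx -0.10078$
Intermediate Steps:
$A = \frac{1}{129} \approx 0.0077519$
$v{\left(H \right)} = - 20 H$ ($v{\left(H \right)} = 4 \left(- 5 H\right) = - 20 H$)
$A \left(\left(v{\left(-3 \right)} - 59\right) \left(50 + G{\left(8 \right)}\right) - 54\right) = \frac{\left(\left(-20\right) \left(-3\right) - 59\right) \left(50 - 9\right) - 54}{129} = \frac{\left(60 - 59\right) \left(50 - 9\right) - 54}{129} = \frac{1 \left(50 - 9\right) - 54}{129} = \frac{1 \cdot 41 - 54}{129} = \frac{41 - 54}{129} = \frac{1}{129} \left(-13\right) = - \frac{13}{129}$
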